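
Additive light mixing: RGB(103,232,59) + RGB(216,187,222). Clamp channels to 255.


Additive: each channel = min(255, C₁+C₂)
R: 103+216 = 319 → 255
G: 232+187 = 419 → 255
B: 59+222 = 281 → 255
= RGB(255, 255, 255)


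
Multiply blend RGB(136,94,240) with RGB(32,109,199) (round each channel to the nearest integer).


Multiply: C = A×B/255, rounded to nearest integer
R: 136×32/255 = 4352/255 ≈ 17.067 → 17
G: 94×109/255 = 10246/255 ≈ 40.180 → 40
B: 240×199/255 = 47760/255 ≈ 187.294 → 187
= RGB(17, 40, 187)


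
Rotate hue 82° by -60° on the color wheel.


New hue = (H + rotation) mod 360
New hue = (82 -60) mod 360
= 22 mod 360
= 22°


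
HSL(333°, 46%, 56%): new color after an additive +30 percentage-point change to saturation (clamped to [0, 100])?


Original S = 46%
Adjustment = +30 percentage points
New S = 46 + (30) = 76
Clamp to [0, 100] → 76
= HSL(333°, 76%, 56%)


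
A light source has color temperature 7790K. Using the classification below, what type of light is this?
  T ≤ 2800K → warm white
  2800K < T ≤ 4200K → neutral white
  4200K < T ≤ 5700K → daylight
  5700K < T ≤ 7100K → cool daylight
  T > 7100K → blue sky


Temperature: 7790K
7790K > 7100K → blue sky
Classification: blue sky


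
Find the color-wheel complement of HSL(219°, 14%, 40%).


Complement = opposite side of color wheel = hue + 180°
H' = (219 + 180) mod 360 = 39°
S and L unchanged.
= HSL(39°, 14%, 40%)


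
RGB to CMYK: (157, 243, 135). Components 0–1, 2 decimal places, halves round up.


R'=157/255≈0.6157, G'=243/255≈0.9529, B'=135/255≈0.5294
K = 1 - max(R',G',B') = 1 - 243/255 = 12/255 = 0.04705… → 0.05
(1-R'-K)/(1-K) simplifies to (max-R)/max with max = 243:
C = (243-157)/243 = 86/243 = 0.35390… → 0.35
M = (243-243)/243 = 0/243 = 0 → 0.00
Y = (243-135)/243 = 108/243 = 0.44444… → 0.44
= CMYK(0.35, 0.00, 0.44, 0.05)


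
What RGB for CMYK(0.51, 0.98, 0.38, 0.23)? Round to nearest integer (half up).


R = 255 × (1-C) × (1-K) = 255 × 0.49 × 0.77 = 96.2115 → 96
G = 255 × (1-M) × (1-K) = 255 × 0.02 × 0.77 = 3.927 → 4
B = 255 × (1-Y) × (1-K) = 255 × 0.62 × 0.77 = 121.737 → 122
= RGB(96, 4, 122)


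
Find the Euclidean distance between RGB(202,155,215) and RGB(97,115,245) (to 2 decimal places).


d = √[(R₁-R₂)² + (G₁-G₂)² + (B₁-B₂)²]
d = √[(202-97)² + (155-115)² + (215-245)²]
d = √[11025 + 1600 + 900]
d = √13525
d ≈ 116.30


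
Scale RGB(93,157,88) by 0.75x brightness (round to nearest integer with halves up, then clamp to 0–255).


Multiply each channel by 0.75, round half up, clamp to [0, 255]
R: 93×0.75 = 69.75 → round → 70
G: 157×0.75 = 117.75 → round → 118
B: 88×0.75 = 66
= RGB(70, 118, 66)


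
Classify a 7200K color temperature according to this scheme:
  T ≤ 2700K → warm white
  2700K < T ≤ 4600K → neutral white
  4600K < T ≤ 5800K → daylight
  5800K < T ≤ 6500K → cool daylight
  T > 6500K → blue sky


Temperature: 7200K
7200K > 6500K → blue sky
Classification: blue sky


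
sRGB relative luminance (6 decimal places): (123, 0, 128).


Linearize each channel (sRGB transfer function): c = v/255; c_lin = c/12.92 if c ≤ 0.04045, else ((c+0.055)/1.055)^2.4
  R: 123/255 ≈ 0.482353 > 0.04045 → ((0.482353+0.055)/1.055)^2.4 ≈ 0.198069
  G: 0/255 ≈ 0.000000 ≤ 0.04045 → 0.000000/12.92 ≈ 0.000000
  B: 128/255 ≈ 0.501961 > 0.04045 → ((0.501961+0.055)/1.055)^2.4 ≈ 0.215861
R_lin = 0.198069, G_lin = 0.000000, B_lin = 0.215861
L = 0.2126×R + 0.7152×G + 0.0722×B
L = 0.2126×0.198069 + 0.7152×0.000000 + 0.0722×0.215861
L ≈ 0.057695


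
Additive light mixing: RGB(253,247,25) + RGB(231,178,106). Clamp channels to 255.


Additive: each channel = min(255, C₁+C₂)
R: 253+231 = 484 → 255
G: 247+178 = 425 → 255
B: 25+106 = 131 → 131
= RGB(255, 255, 131)


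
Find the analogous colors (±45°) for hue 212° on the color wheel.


Base hue: 212°
Left analog: (212 - 45) mod 360 = 167°
Right analog: (212 + 45) mod 360 = 257°
Analogous hues = 167° and 257°


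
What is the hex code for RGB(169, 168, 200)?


R = 169 → A9 (hex)
G = 168 → A8 (hex)
B = 200 → C8 (hex)
Hex = #A9A8C8


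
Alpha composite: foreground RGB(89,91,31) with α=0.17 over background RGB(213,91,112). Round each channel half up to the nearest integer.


C = α×F + (1-α)×B, with 1-α = 0.83
R: 0.17×89 + 0.83×213 = 15.13 + 176.79 = 191.92 → 192
G: 0.17×91 + 0.83×91 = 15.47 + 75.53 = 91.00 → 91
B: 0.17×31 + 0.83×112 = 5.27 + 92.96 = 98.23 → 98
= RGB(192, 91, 98)


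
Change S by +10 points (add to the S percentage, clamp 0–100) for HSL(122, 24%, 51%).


Original S = 24%
Adjustment = +10 percentage points
New S = 24 + (10) = 34
Clamp to [0, 100] → 34
= HSL(122°, 34%, 51%)


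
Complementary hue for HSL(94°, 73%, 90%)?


Complement = opposite side of color wheel = hue + 180°
H' = (94 + 180) mod 360 = 274°
S and L unchanged.
= HSL(274°, 73%, 90%)


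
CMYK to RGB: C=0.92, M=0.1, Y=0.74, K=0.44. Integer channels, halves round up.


R = 255 × (1-C) × (1-K) = 255 × 0.08 × 0.56 = 11.424 → 11
G = 255 × (1-M) × (1-K) = 255 × 0.90 × 0.56 = 128.52 → 129
B = 255 × (1-Y) × (1-K) = 255 × 0.26 × 0.56 = 37.128 → 37
= RGB(11, 129, 37)


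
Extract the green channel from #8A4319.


Color: #8A4319
R = 8A = 138
G = 43 = 67
B = 19 = 25
Green = 67


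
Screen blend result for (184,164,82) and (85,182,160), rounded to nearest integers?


Screen: C = 255 - (255-A)×(255-B)/255, rounded to nearest integer
R: 255 - (255-184)×(255-85)/255 = 255 - 12070/255 ≈ 255 - 47.333 = 207.667 → 208
G: 255 - (255-164)×(255-182)/255 = 255 - 6643/255 ≈ 255 - 26.051 = 228.949 → 229
B: 255 - (255-82)×(255-160)/255 = 255 - 16435/255 ≈ 255 - 64.451 = 190.549 → 191
= RGB(208, 229, 191)


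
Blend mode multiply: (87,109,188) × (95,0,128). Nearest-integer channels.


Multiply: C = A×B/255, rounded to nearest integer
R: 87×95/255 = 8265/255 ≈ 32.412 → 32
G: 109×0/255 = 0/255 ≈ 0.000 → 0
B: 188×128/255 = 24064/255 ≈ 94.369 → 94
= RGB(32, 0, 94)


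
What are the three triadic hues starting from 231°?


Triadic: equally spaced at 120° intervals
H1 = 231°
H2 = (231 + 120) mod 360 = 351°
H3 = (231 + 240) mod 360 = 111°
Triadic = 231°, 351°, 111°


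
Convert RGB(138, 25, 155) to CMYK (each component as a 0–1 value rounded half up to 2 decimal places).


R'=138/255≈0.5412, G'=25/255≈0.0980, B'=155/255≈0.6078
K = 1 - max(R',G',B') = 1 - 155/255 = 100/255 = 0.39215… → 0.39
(1-R'-K)/(1-K) simplifies to (max-R)/max with max = 155:
C = (155-138)/155 = 17/155 = 0.10967… → 0.11
M = (155-25)/155 = 130/155 = 0.83870… → 0.84
Y = (155-155)/155 = 0/155 = 0 → 0.00
= CMYK(0.11, 0.84, 0.00, 0.39)


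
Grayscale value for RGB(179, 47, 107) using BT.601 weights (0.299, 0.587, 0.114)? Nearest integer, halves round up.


Gray = 0.299×R + 0.587×G + 0.114×B
Gray = 0.299×179 + 0.587×47 + 0.114×107
Gray = 53.521 + 27.589 + 12.198
Gray = 93.308 → round half up → 93
Gray = 93


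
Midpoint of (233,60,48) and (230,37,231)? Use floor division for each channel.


Midpoint: each channel = ⌊(C₁+C₂)/2⌋
R: ⌊(233+230)/2⌋ = 231
G: ⌊(60+37)/2⌋ = 48
B: ⌊(48+231)/2⌋ = 139
= RGB(231, 48, 139)


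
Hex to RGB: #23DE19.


23 → 35 (R)
DE → 222 (G)
19 → 25 (B)
= RGB(35, 222, 25)


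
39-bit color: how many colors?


Colors = 2^bits = 2^39
= 549,755,813,888 colors


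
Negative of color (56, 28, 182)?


Invert: (255-R, 255-G, 255-B)
R: 255-56 = 199
G: 255-28 = 227
B: 255-182 = 73
= RGB(199, 227, 73)


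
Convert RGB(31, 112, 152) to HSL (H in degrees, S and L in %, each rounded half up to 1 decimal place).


Normalize: R'=31/255≈0.1216, G'=112/255≈0.4392, B'=152/255≈0.5961
Max=152/255, Min=31/255, Δ=Max-Min=121/255
L = (Max+Min)/2 = (152+31)/510 = 183/510 = 0.35882… → L = 35.9%
L ≤ 0.5 → S = Δ/(Max+Min) = 121/(152+31) = 121/183 = 0.66120… → S = 66.1%
(the 1/255 factors cancel in S and H, so raw channel differences can be used)
Max is B' → H = 60 × ((R-G)/Δ + 4) = 60 × ((31-112)/121 + 4)
  -81/121 + 4 = -0.6694… + 4 = 3.3305…
  H = 60 × 3.3305… = 199.834…° → H = 199.8°
= HSL(199.8°, 66.1%, 35.9%)


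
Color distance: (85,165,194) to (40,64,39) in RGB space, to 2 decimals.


d = √[(R₁-R₂)² + (G₁-G₂)² + (B₁-B₂)²]
d = √[(85-40)² + (165-64)² + (194-39)²]
d = √[2025 + 10201 + 24025]
d = √36251
d ≈ 190.40


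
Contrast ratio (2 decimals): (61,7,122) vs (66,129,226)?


Linearize each sRGB channel c=v/255: c/12.92 if c ≤ 0.04045 else ((c+0.055)/1.055)^2.4
L = 0.2126×R_lin + 0.7152×G_lin + 0.0722×B_lin
Color 1 (61,7,122):
  R=61: 61/255≈0.2392 > 0.04045 → ((0.2392+0.055)/1.055)^2.4 ≈ 0.04667
  G=7: 7/255≈0.0275 ≤ 0.04045 → 0.0275/12.92 ≈ 0.00212
  B=122: 122/255≈0.4784 > 0.04045 → ((0.4784+0.055)/1.055)^2.4 ≈ 0.19462
  L1 = 0.2126×0.04667 + 0.7152×0.00212 + 0.0722×0.19462 ≈ 0.02549
Color 2 (66,129,226):
  R=66: 66/255≈0.2588 > 0.04045 → ((0.2588+0.055)/1.055)^2.4 ≈ 0.05448
  G=129: 129/255≈0.5059 > 0.04045 → ((0.5059+0.055)/1.055)^2.4 ≈ 0.21953
  B=226: 226/255≈0.8863 > 0.04045 → ((0.8863+0.055)/1.055)^2.4 ≈ 0.76052
  L2 = 0.2126×0.05448 + 0.7152×0.21953 + 0.0722×0.76052 ≈ 0.22350
Lighter = 0.22350, Darker = 0.02549
Ratio = (L_lighter + 0.05) / (L_darker + 0.05)
Ratio = (0.22350 + 0.05) / (0.02549 + 0.05) = 0.27350 / 0.07549 ≈ 3.6229
Ratio ≈ 3.62:1


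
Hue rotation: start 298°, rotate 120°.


New hue = (H + rotation) mod 360
New hue = (298 + 120) mod 360
= 418 mod 360
= 58°


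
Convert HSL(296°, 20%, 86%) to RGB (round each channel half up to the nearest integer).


H=296°, S=0.20, L=0.86
C = (1-|2L-1|)×S = (1-|0.72|)×0.20 = 0.056
H' = H/60 = 296/60 ≈ 4.9333; X = C×(1-|H' mod 2 - 1|) ≈ 0.0523
m = L - C/2 = 0.86 - 0.028 = 0.832
Sector ⌊H'⌋ = 4 → (R',G',B') = (≈0.0523, 0.0, 0.056)
RGB = ((R'+m)×255, (G'+m)×255, (B'+m)×255) = (225.488, 212.16, 226.44)
Round half up → RGB(225, 212, 226)


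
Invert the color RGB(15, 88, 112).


Invert: (255-R, 255-G, 255-B)
R: 255-15 = 240
G: 255-88 = 167
B: 255-112 = 143
= RGB(240, 167, 143)


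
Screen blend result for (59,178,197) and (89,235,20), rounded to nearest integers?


Screen: C = 255 - (255-A)×(255-B)/255, rounded to nearest integer
R: 255 - (255-59)×(255-89)/255 = 255 - 32536/255 ≈ 255 - 127.592 = 127.408 → 127
G: 255 - (255-178)×(255-235)/255 = 255 - 1540/255 ≈ 255 - 6.039 = 248.961 → 249
B: 255 - (255-197)×(255-20)/255 = 255 - 13630/255 ≈ 255 - 53.451 = 201.549 → 202
= RGB(127, 249, 202)


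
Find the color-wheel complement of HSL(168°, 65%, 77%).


Complement = opposite side of color wheel = hue + 180°
H' = (168 + 180) mod 360 = 348°
S and L unchanged.
= HSL(348°, 65%, 77%)


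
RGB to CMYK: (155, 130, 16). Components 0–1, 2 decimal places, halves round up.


R'=155/255≈0.6078, G'=130/255≈0.5098, B'=16/255≈0.0627
K = 1 - max(R',G',B') = 1 - 155/255 = 100/255 = 0.39215… → 0.39
(1-R'-K)/(1-K) simplifies to (max-R)/max with max = 155:
C = (155-155)/155 = 0/155 = 0 → 0.00
M = (155-130)/155 = 25/155 = 0.16129… → 0.16
Y = (155-16)/155 = 139/155 = 0.89677… → 0.90
= CMYK(0.00, 0.16, 0.90, 0.39)


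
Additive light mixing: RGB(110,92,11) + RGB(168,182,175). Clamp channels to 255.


Additive: each channel = min(255, C₁+C₂)
R: 110+168 = 278 → 255
G: 92+182 = 274 → 255
B: 11+175 = 186 → 186
= RGB(255, 255, 186)


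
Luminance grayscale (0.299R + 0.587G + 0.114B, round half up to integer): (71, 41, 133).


Gray = 0.299×R + 0.587×G + 0.114×B
Gray = 0.299×71 + 0.587×41 + 0.114×133
Gray = 21.229 + 24.067 + 15.162
Gray = 60.458 → round half up → 60
Gray = 60


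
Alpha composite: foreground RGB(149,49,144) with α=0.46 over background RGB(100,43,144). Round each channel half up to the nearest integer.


C = α×F + (1-α)×B, with 1-α = 0.54
R: 0.46×149 + 0.54×100 = 68.54 + 54.00 = 122.54 → 123
G: 0.46×49 + 0.54×43 = 22.54 + 23.22 = 45.76 → 46
B: 0.46×144 + 0.54×144 = 66.24 + 77.76 = 144.00 → 144
= RGB(123, 46, 144)


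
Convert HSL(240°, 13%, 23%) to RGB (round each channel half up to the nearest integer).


H=240°, S=0.13, L=0.23
C = (1-|2L-1|)×S = (1-|-0.54|)×0.13 = 0.0598
H' = H/60 = 240/60 ≈ 4.0000; X = C×(1-|H' mod 2 - 1|) = 0.0
m = L - C/2 = 0.23 - 0.0299 = 0.2001
Sector ⌊H'⌋ = 4 → (R',G',B') = (0.0, 0.0, 0.0598)
RGB = ((R'+m)×255, (G'+m)×255, (B'+m)×255) = (51.0255, 51.0255, 66.2745)
Round half up → RGB(51, 51, 66)


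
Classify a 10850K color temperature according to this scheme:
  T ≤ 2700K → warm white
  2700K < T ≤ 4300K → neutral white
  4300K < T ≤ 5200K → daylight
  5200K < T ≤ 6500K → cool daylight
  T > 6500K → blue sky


Temperature: 10850K
10850K > 6500K → blue sky
Classification: blue sky


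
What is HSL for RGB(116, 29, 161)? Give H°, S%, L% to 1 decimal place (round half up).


Normalize: R'=116/255≈0.4549, G'=29/255≈0.1137, B'=161/255≈0.6314
Max=161/255, Min=29/255, Δ=Max-Min=132/255
L = (Max+Min)/2 = (161+29)/510 = 190/510 = 0.37254… → L = 37.3%
L ≤ 0.5 → S = Δ/(Max+Min) = 132/(161+29) = 132/190 = 0.69473… → S = 69.5%
(the 1/255 factors cancel in S and H, so raw channel differences can be used)
Max is B' → H = 60 × ((R-G)/Δ + 4) = 60 × ((116-29)/132 + 4)
  87/132 + 4 = 0.6590… + 4 = 4.6590…
  H = 60 × 4.6590… = 279.545…° → H = 279.5°
= HSL(279.5°, 69.5%, 37.3%)


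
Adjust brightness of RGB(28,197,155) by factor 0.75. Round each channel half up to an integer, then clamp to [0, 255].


Multiply each channel by 0.75, round half up, clamp to [0, 255]
R: 28×0.75 = 21
G: 197×0.75 = 147.75 → round → 148
B: 155×0.75 = 116.25 → round → 116
= RGB(21, 148, 116)


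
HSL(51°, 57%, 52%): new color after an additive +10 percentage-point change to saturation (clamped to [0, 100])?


Original S = 57%
Adjustment = +10 percentage points
New S = 57 + (10) = 67
Clamp to [0, 100] → 67
= HSL(51°, 67%, 52%)


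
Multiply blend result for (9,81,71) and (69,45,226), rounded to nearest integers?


Multiply: C = A×B/255, rounded to nearest integer
R: 9×69/255 = 621/255 ≈ 2.435 → 2
G: 81×45/255 = 3645/255 ≈ 14.294 → 14
B: 71×226/255 = 16046/255 ≈ 62.925 → 63
= RGB(2, 14, 63)


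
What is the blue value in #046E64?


Color: #046E64
R = 04 = 4
G = 6E = 110
B = 64 = 100
Blue = 100


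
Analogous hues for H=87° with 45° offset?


Base hue: 87°
Left analog: (87 - 45) mod 360 = 42°
Right analog: (87 + 45) mod 360 = 132°
Analogous hues = 42° and 132°


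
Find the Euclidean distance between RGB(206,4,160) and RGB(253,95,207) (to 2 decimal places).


d = √[(R₁-R₂)² + (G₁-G₂)² + (B₁-B₂)²]
d = √[(206-253)² + (4-95)² + (160-207)²]
d = √[2209 + 8281 + 2209]
d = √12699
d ≈ 112.69


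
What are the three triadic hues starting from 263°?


Triadic: equally spaced at 120° intervals
H1 = 263°
H2 = (263 + 120) mod 360 = 23°
H3 = (263 + 240) mod 360 = 143°
Triadic = 263°, 23°, 143°


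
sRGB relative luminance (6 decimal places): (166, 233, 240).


Linearize each channel (sRGB transfer function): c = v/255; c_lin = c/12.92 if c ≤ 0.04045, else ((c+0.055)/1.055)^2.4
  R: 166/255 ≈ 0.650980 > 0.04045 → ((0.650980+0.055)/1.055)^2.4 ≈ 0.381326
  G: 233/255 ≈ 0.913725 > 0.04045 → ((0.913725+0.055)/1.055)^2.4 ≈ 0.814847
  B: 240/255 ≈ 0.941176 > 0.04045 → ((0.941176+0.055)/1.055)^2.4 ≈ 0.871367
R_lin = 0.381326, G_lin = 0.814847, B_lin = 0.871367
L = 0.2126×R + 0.7152×G + 0.0722×B
L = 0.2126×0.381326 + 0.7152×0.814847 + 0.0722×0.871367
L ≈ 0.726761


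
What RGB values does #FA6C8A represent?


FA → 250 (R)
6C → 108 (G)
8A → 138 (B)
= RGB(250, 108, 138)


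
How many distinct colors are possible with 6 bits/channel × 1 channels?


Total bits = 6 bits/channel × 1 channels = 6 bits
Distinct colors = 2^6
= 64 colors


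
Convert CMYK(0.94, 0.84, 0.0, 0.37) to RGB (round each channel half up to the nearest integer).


R = 255 × (1-C) × (1-K) = 255 × 0.06 × 0.63 = 9.639 → 10
G = 255 × (1-M) × (1-K) = 255 × 0.16 × 0.63 = 25.704 → 26
B = 255 × (1-Y) × (1-K) = 255 × 1.00 × 0.63 = 160.65 → 161
= RGB(10, 26, 161)


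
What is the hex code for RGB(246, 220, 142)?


R = 246 → F6 (hex)
G = 220 → DC (hex)
B = 142 → 8E (hex)
Hex = #F6DC8E


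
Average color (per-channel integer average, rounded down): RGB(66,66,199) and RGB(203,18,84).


Midpoint: each channel = ⌊(C₁+C₂)/2⌋
R: ⌊(66+203)/2⌋ = 134
G: ⌊(66+18)/2⌋ = 42
B: ⌊(199+84)/2⌋ = 141
= RGB(134, 42, 141)


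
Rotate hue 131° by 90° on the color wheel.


New hue = (H + rotation) mod 360
New hue = (131 + 90) mod 360
= 221 mod 360
= 221°


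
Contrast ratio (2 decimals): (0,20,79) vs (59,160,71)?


Linearize each sRGB channel c=v/255: c/12.92 if c ≤ 0.04045 else ((c+0.055)/1.055)^2.4
L = 0.2126×R_lin + 0.7152×G_lin + 0.0722×B_lin
Color 1 (0,20,79):
  R=0: 0/255≈0.0000 ≤ 0.04045 → 0.0000/12.92 ≈ 0.00000
  G=20: 20/255≈0.0784 > 0.04045 → ((0.0784+0.055)/1.055)^2.4 ≈ 0.00700
  B=79: 79/255≈0.3098 > 0.04045 → ((0.3098+0.055)/1.055)^2.4 ≈ 0.07819
  L1 = 0.2126×0.00000 + 0.7152×0.00700 + 0.0722×0.07819 ≈ 0.01065
Color 2 (59,160,71):
  R=59: 59/255≈0.2314 > 0.04045 → ((0.2314+0.055)/1.055)^2.4 ≈ 0.04374
  G=160: 160/255≈0.6275 > 0.04045 → ((0.6275+0.055)/1.055)^2.4 ≈ 0.35153
  B=71: 71/255≈0.2784 > 0.04045 → ((0.2784+0.055)/1.055)^2.4 ≈ 0.06301
  L2 = 0.2126×0.04374 + 0.7152×0.35153 + 0.0722×0.06301 ≈ 0.26526
Lighter = 0.26526, Darker = 0.01065
Ratio = (L_lighter + 0.05) / (L_darker + 0.05)
Ratio = (0.26526 + 0.05) / (0.01065 + 0.05) = 0.31526 / 0.06065 ≈ 5.1982
Ratio ≈ 5.20:1


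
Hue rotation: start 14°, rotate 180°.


New hue = (H + rotation) mod 360
New hue = (14 + 180) mod 360
= 194 mod 360
= 194°


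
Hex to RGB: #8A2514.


8A → 138 (R)
25 → 37 (G)
14 → 20 (B)
= RGB(138, 37, 20)


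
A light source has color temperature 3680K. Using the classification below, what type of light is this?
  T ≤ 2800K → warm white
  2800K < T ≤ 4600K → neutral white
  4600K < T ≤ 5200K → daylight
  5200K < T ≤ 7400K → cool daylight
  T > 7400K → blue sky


Temperature: 3680K
2800K < 3680K ≤ 4600K → neutral white
Classification: neutral white


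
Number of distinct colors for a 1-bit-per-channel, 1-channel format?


Total bits = 1 bits/channel × 1 channels = 1 bits
Distinct colors = 2^1
= 2 colors


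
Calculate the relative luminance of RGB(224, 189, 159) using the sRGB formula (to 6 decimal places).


Linearize each channel (sRGB transfer function): c = v/255; c_lin = c/12.92 if c ≤ 0.04045, else ((c+0.055)/1.055)^2.4
  R: 224/255 ≈ 0.878431 > 0.04045 → ((0.878431+0.055)/1.055)^2.4 ≈ 0.745404
  G: 189/255 ≈ 0.741176 > 0.04045 → ((0.741176+0.055)/1.055)^2.4 ≈ 0.508881
  B: 159/255 ≈ 0.623529 > 0.04045 → ((0.623529+0.055)/1.055)^2.4 ≈ 0.346704
R_lin = 0.745404, G_lin = 0.508881, B_lin = 0.346704
L = 0.2126×R + 0.7152×G + 0.0722×B
L = 0.2126×0.745404 + 0.7152×0.508881 + 0.0722×0.346704
L ≈ 0.547457


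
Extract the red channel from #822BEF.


Color: #822BEF
R = 82 = 130
G = 2B = 43
B = EF = 239
Red = 130


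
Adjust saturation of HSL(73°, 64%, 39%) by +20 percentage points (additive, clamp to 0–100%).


Original S = 64%
Adjustment = +20 percentage points
New S = 64 + (20) = 84
Clamp to [0, 100] → 84
= HSL(73°, 84%, 39%)


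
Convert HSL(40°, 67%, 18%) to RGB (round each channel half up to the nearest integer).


H=40°, S=0.67, L=0.18
C = (1-|2L-1|)×S = (1-|-0.64|)×0.67 = 0.2412
H' = H/60 = 40/60 ≈ 0.6667; X = C×(1-|H' mod 2 - 1|) = 0.1608
m = L - C/2 = 0.18 - 0.1206 = 0.0594
Sector ⌊H'⌋ = 0 → (R',G',B') = (0.2412, 0.1608, 0.0)
RGB = ((R'+m)×255, (G'+m)×255, (B'+m)×255) = (76.653, 56.151, 15.147)
Round half up → RGB(77, 56, 15)


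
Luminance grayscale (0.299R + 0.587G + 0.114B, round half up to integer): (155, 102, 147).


Gray = 0.299×R + 0.587×G + 0.114×B
Gray = 0.299×155 + 0.587×102 + 0.114×147
Gray = 46.345 + 59.874 + 16.758
Gray = 122.977 → round half up → 123
Gray = 123


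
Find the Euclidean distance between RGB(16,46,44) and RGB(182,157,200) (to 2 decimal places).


d = √[(R₁-R₂)² + (G₁-G₂)² + (B₁-B₂)²]
d = √[(16-182)² + (46-157)² + (44-200)²]
d = √[27556 + 12321 + 24336]
d = √64213
d ≈ 253.40


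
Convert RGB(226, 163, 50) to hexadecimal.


R = 226 → E2 (hex)
G = 163 → A3 (hex)
B = 50 → 32 (hex)
Hex = #E2A332


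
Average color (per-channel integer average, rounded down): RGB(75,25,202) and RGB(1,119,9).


Midpoint: each channel = ⌊(C₁+C₂)/2⌋
R: ⌊(75+1)/2⌋ = 38
G: ⌊(25+119)/2⌋ = 72
B: ⌊(202+9)/2⌋ = 105
= RGB(38, 72, 105)


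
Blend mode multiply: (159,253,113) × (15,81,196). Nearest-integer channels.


Multiply: C = A×B/255, rounded to nearest integer
R: 159×15/255 = 2385/255 ≈ 9.353 → 9
G: 253×81/255 = 20493/255 ≈ 80.365 → 80
B: 113×196/255 = 22148/255 ≈ 86.855 → 87
= RGB(9, 80, 87)


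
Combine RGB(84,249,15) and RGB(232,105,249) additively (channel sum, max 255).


Additive: each channel = min(255, C₁+C₂)
R: 84+232 = 316 → 255
G: 249+105 = 354 → 255
B: 15+249 = 264 → 255
= RGB(255, 255, 255)


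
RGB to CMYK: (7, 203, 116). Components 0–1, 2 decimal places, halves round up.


R'=7/255≈0.0275, G'=203/255≈0.7961, B'=116/255≈0.4549
K = 1 - max(R',G',B') = 1 - 203/255 = 52/255 = 0.20392… → 0.20
(1-R'-K)/(1-K) simplifies to (max-R)/max with max = 203:
C = (203-7)/203 = 196/203 = 0.96551… → 0.97
M = (203-203)/203 = 0/203 = 0 → 0.00
Y = (203-116)/203 = 87/203 = 0.42857… → 0.43
= CMYK(0.97, 0.00, 0.43, 0.20)


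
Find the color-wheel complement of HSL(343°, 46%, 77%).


Complement = opposite side of color wheel = hue + 180°
H' = (343 + 180) mod 360 = 163°
S and L unchanged.
= HSL(163°, 46%, 77%)


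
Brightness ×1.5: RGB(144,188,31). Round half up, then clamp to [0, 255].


Multiply each channel by 1.5, round half up, clamp to [0, 255]
R: 144×1.5 = 216
G: 188×1.5 = 282 → clamp → 255
B: 31×1.5 = 46.5 → round → 47
= RGB(216, 255, 47)


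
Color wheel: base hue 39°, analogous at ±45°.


Base hue: 39°
Left analog: (39 - 45) mod 360 = 354°
Right analog: (39 + 45) mod 360 = 84°
Analogous hues = 354° and 84°


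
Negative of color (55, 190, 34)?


Invert: (255-R, 255-G, 255-B)
R: 255-55 = 200
G: 255-190 = 65
B: 255-34 = 221
= RGB(200, 65, 221)


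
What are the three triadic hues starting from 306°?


Triadic: equally spaced at 120° intervals
H1 = 306°
H2 = (306 + 120) mod 360 = 66°
H3 = (306 + 240) mod 360 = 186°
Triadic = 306°, 66°, 186°


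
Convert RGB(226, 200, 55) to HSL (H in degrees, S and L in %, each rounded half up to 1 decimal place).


Normalize: R'=226/255≈0.8863, G'=200/255≈0.7843, B'=55/255≈0.2157
Max=226/255, Min=55/255, Δ=Max-Min=171/255
L = (Max+Min)/2 = (226+55)/510 = 281/510 = 0.55098… → L = 55.1%
L > 0.5 → S = Δ/(2-Max-Min) = 171/(510-226-55) = 171/229 = 0.74672… → S = 74.7%
(the 1/255 factors cancel in S and H, so raw channel differences can be used)
Max is R' → H = 60 × (((G-B)/Δ) mod 6) = 60 × (((200-55)/171) mod 6)
  145/171 = 0.8479…
  H = 60 × 0.8479… = 50.877…° → H = 50.9°
= HSL(50.9°, 74.7%, 55.1%)


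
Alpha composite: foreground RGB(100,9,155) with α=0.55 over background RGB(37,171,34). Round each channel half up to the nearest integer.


C = α×F + (1-α)×B, with 1-α = 0.45
R: 0.55×100 + 0.45×37 = 55.00 + 16.65 = 71.65 → 72
G: 0.55×9 + 0.45×171 = 4.95 + 76.95 = 81.90 → 82
B: 0.55×155 + 0.45×34 = 85.25 + 15.30 = 100.55 → 101
= RGB(72, 82, 101)


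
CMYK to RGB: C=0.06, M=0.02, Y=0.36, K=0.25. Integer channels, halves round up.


R = 255 × (1-C) × (1-K) = 255 × 0.94 × 0.75 = 179.775 → 180
G = 255 × (1-M) × (1-K) = 255 × 0.98 × 0.75 = 187.425 → 187
B = 255 × (1-Y) × (1-K) = 255 × 0.64 × 0.75 = 122.4 → 122
= RGB(180, 187, 122)


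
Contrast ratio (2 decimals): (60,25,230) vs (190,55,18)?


Linearize each sRGB channel c=v/255: c/12.92 if c ≤ 0.04045 else ((c+0.055)/1.055)^2.4
L = 0.2126×R_lin + 0.7152×G_lin + 0.0722×B_lin
Color 1 (60,25,230):
  R=60: 60/255≈0.2353 > 0.04045 → ((0.2353+0.055)/1.055)^2.4 ≈ 0.04519
  G=25: 25/255≈0.0980 > 0.04045 → ((0.0980+0.055)/1.055)^2.4 ≈ 0.00972
  B=230: 230/255≈0.9020 > 0.04045 → ((0.9020+0.055)/1.055)^2.4 ≈ 0.79130
  L1 = 0.2126×0.04519 + 0.7152×0.00972 + 0.0722×0.79130 ≈ 0.07369
Color 2 (190,55,18):
  R=190: 190/255≈0.7451 > 0.04045 → ((0.7451+0.055)/1.055)^2.4 ≈ 0.51492
  G=55: 55/255≈0.2157 > 0.04045 → ((0.2157+0.055)/1.055)^2.4 ≈ 0.03820
  B=18: 18/255≈0.0706 > 0.04045 → ((0.0706+0.055)/1.055)^2.4 ≈ 0.00605
  L2 = 0.2126×0.51492 + 0.7152×0.03820 + 0.0722×0.00605 ≈ 0.13723
Lighter = 0.13723, Darker = 0.07369
Ratio = (L_lighter + 0.05) / (L_darker + 0.05)
Ratio = (0.13723 + 0.05) / (0.07369 + 0.05) = 0.18723 / 0.12369 ≈ 1.5137
Ratio ≈ 1.51:1


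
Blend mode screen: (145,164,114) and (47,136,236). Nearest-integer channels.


Screen: C = 255 - (255-A)×(255-B)/255, rounded to nearest integer
R: 255 - (255-145)×(255-47)/255 = 255 - 22880/255 ≈ 255 - 89.725 = 165.275 → 165
G: 255 - (255-164)×(255-136)/255 = 255 - 10829/255 ≈ 255 - 42.467 = 212.533 → 213
B: 255 - (255-114)×(255-236)/255 = 255 - 2679/255 ≈ 255 - 10.506 = 244.494 → 244
= RGB(165, 213, 244)


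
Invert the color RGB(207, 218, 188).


Invert: (255-R, 255-G, 255-B)
R: 255-207 = 48
G: 255-218 = 37
B: 255-188 = 67
= RGB(48, 37, 67)


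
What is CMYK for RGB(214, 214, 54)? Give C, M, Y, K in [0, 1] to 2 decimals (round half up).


R'=214/255≈0.8392, G'=214/255≈0.8392, B'=54/255≈0.2118
K = 1 - max(R',G',B') = 1 - 214/255 = 41/255 = 0.16078… → 0.16
(1-R'-K)/(1-K) simplifies to (max-R)/max with max = 214:
C = (214-214)/214 = 0/214 = 0 → 0.00
M = (214-214)/214 = 0/214 = 0 → 0.00
Y = (214-54)/214 = 160/214 = 0.74766… → 0.75
= CMYK(0.00, 0.00, 0.75, 0.16)


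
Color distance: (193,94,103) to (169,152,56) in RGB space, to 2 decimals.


d = √[(R₁-R₂)² + (G₁-G₂)² + (B₁-B₂)²]
d = √[(193-169)² + (94-152)² + (103-56)²]
d = √[576 + 3364 + 2209]
d = √6149
d ≈ 78.42


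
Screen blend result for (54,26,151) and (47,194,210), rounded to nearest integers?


Screen: C = 255 - (255-A)×(255-B)/255, rounded to nearest integer
R: 255 - (255-54)×(255-47)/255 = 255 - 41808/255 ≈ 255 - 163.953 = 91.047 → 91
G: 255 - (255-26)×(255-194)/255 = 255 - 13969/255 ≈ 255 - 54.780 = 200.220 → 200
B: 255 - (255-151)×(255-210)/255 = 255 - 4680/255 ≈ 255 - 18.353 = 236.647 → 237
= RGB(91, 200, 237)


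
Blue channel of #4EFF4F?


Color: #4EFF4F
R = 4E = 78
G = FF = 255
B = 4F = 79
Blue = 79


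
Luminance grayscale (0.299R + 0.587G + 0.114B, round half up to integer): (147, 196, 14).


Gray = 0.299×R + 0.587×G + 0.114×B
Gray = 0.299×147 + 0.587×196 + 0.114×14
Gray = 43.953 + 115.052 + 1.596
Gray = 160.601 → round half up → 161
Gray = 161


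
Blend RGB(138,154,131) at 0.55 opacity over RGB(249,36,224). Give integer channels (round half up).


C = α×F + (1-α)×B, with 1-α = 0.45
R: 0.55×138 + 0.45×249 = 75.90 + 112.05 = 187.95 → 188
G: 0.55×154 + 0.45×36 = 84.70 + 16.20 = 100.90 → 101
B: 0.55×131 + 0.45×224 = 72.05 + 100.80 = 172.85 → 173
= RGB(188, 101, 173)


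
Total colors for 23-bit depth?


Colors = 2^bits = 2^23
= 8,388,608 colors


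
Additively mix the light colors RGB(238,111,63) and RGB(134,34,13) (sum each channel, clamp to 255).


Additive: each channel = min(255, C₁+C₂)
R: 238+134 = 372 → 255
G: 111+34 = 145 → 145
B: 63+13 = 76 → 76
= RGB(255, 145, 76)


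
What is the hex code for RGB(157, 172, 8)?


R = 157 → 9D (hex)
G = 172 → AC (hex)
B = 8 → 08 (hex)
Hex = #9DAC08


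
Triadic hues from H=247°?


Triadic: equally spaced at 120° intervals
H1 = 247°
H2 = (247 + 120) mod 360 = 7°
H3 = (247 + 240) mod 360 = 127°
Triadic = 247°, 7°, 127°


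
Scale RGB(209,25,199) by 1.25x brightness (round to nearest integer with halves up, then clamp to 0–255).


Multiply each channel by 1.25, round half up, clamp to [0, 255]
R: 209×1.25 = 261.25 → round → 261 → clamp → 255
G: 25×1.25 = 31.25 → round → 31
B: 199×1.25 = 248.75 → round → 249
= RGB(255, 31, 249)


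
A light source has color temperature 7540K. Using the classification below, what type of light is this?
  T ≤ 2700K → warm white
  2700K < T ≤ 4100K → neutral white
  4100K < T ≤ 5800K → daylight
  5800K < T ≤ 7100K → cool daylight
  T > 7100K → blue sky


Temperature: 7540K
7540K > 7100K → blue sky
Classification: blue sky


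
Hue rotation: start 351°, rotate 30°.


New hue = (H + rotation) mod 360
New hue = (351 + 30) mod 360
= 381 mod 360
= 21°


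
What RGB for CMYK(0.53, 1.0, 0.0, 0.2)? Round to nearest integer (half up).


R = 255 × (1-C) × (1-K) = 255 × 0.47 × 0.80 = 95.88 → 96
G = 255 × (1-M) × (1-K) = 255 × 0.00 × 0.80 = 0
B = 255 × (1-Y) × (1-K) = 255 × 1.00 × 0.80 = 204
= RGB(96, 0, 204)


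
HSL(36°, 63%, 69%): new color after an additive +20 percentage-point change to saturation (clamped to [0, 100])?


Original S = 63%
Adjustment = +20 percentage points
New S = 63 + (20) = 83
Clamp to [0, 100] → 83
= HSL(36°, 83%, 69%)


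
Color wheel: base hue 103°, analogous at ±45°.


Base hue: 103°
Left analog: (103 - 45) mod 360 = 58°
Right analog: (103 + 45) mod 360 = 148°
Analogous hues = 58° and 148°


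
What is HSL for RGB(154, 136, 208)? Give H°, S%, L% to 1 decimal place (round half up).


Normalize: R'=154/255≈0.6039, G'=136/255≈0.5333, B'=208/255≈0.8157
Max=208/255, Min=136/255, Δ=Max-Min=72/255
L = (Max+Min)/2 = (208+136)/510 = 344/510 = 0.67450… → L = 67.5%
L > 0.5 → S = Δ/(2-Max-Min) = 72/(510-208-136) = 72/166 = 0.43373… → S = 43.4%
(the 1/255 factors cancel in S and H, so raw channel differences can be used)
Max is B' → H = 60 × ((R-G)/Δ + 4) = 60 × ((154-136)/72 + 4)
  18/72 + 4 = 0.25 + 4 = 4.25
  H = 60 × 4.25 = 255° → H = 255.0°
= HSL(255.0°, 43.4%, 67.5%)


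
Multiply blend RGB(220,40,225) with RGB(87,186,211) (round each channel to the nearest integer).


Multiply: C = A×B/255, rounded to nearest integer
R: 220×87/255 = 19140/255 ≈ 75.059 → 75
G: 40×186/255 = 7440/255 ≈ 29.176 → 29
B: 225×211/255 = 47475/255 ≈ 186.176 → 186
= RGB(75, 29, 186)


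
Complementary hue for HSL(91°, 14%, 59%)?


Complement = opposite side of color wheel = hue + 180°
H' = (91 + 180) mod 360 = 271°
S and L unchanged.
= HSL(271°, 14%, 59%)


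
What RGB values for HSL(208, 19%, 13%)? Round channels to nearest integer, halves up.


H=208°, S=0.19, L=0.13
C = (1-|2L-1|)×S = (1-|-0.74|)×0.19 = 0.0494
H' = H/60 = 208/60 ≈ 3.4667; X = C×(1-|H' mod 2 - 1|) ≈ 0.0263
m = L - C/2 = 0.13 - 0.0247 = 0.1053
Sector ⌊H'⌋ = 3 → (R',G',B') = (0.0, ≈0.0263, 0.0494)
RGB = ((R'+m)×255, (G'+m)×255, (B'+m)×255) = (26.8515, 33.5699, 39.4485)
Round half up → RGB(27, 34, 39)


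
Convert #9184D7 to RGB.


91 → 145 (R)
84 → 132 (G)
D7 → 215 (B)
= RGB(145, 132, 215)


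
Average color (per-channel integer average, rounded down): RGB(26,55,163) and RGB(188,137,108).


Midpoint: each channel = ⌊(C₁+C₂)/2⌋
R: ⌊(26+188)/2⌋ = 107
G: ⌊(55+137)/2⌋ = 96
B: ⌊(163+108)/2⌋ = 135
= RGB(107, 96, 135)


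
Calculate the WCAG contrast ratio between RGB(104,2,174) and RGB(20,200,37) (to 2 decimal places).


Linearize each sRGB channel c=v/255: c/12.92 if c ≤ 0.04045 else ((c+0.055)/1.055)^2.4
L = 0.2126×R_lin + 0.7152×G_lin + 0.0722×B_lin
Color 1 (104,2,174):
  R=104: 104/255≈0.4078 > 0.04045 → ((0.4078+0.055)/1.055)^2.4 ≈ 0.13843
  G=2: 2/255≈0.0078 ≤ 0.04045 → 0.0078/12.92 ≈ 0.00061
  B=174: 174/255≈0.6824 > 0.04045 → ((0.6824+0.055)/1.055)^2.4 ≈ 0.42327
  L1 = 0.2126×0.13843 + 0.7152×0.00061 + 0.0722×0.42327 ≈ 0.06042
Color 2 (20,200,37):
  R=20: 20/255≈0.0784 > 0.04045 → ((0.0784+0.055)/1.055)^2.4 ≈ 0.00700
  G=200: 200/255≈0.7843 > 0.04045 → ((0.7843+0.055)/1.055)^2.4 ≈ 0.57758
  B=37: 37/255≈0.1451 > 0.04045 → ((0.1451+0.055)/1.055)^2.4 ≈ 0.01850
  L2 = 0.2126×0.00700 + 0.7152×0.57758 + 0.0722×0.01850 ≈ 0.41591
Lighter = 0.41591, Darker = 0.06042
Ratio = (L_lighter + 0.05) / (L_darker + 0.05)
Ratio = (0.41591 + 0.05) / (0.06042 + 0.05) = 0.46591 / 0.11042 ≈ 4.2192
Ratio ≈ 4.22:1


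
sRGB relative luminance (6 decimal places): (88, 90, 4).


Linearize each channel (sRGB transfer function): c = v/255; c_lin = c/12.92 if c ≤ 0.04045, else ((c+0.055)/1.055)^2.4
  R: 88/255 ≈ 0.345098 > 0.04045 → ((0.345098+0.055)/1.055)^2.4 ≈ 0.097587
  G: 90/255 ≈ 0.352941 > 0.04045 → ((0.352941+0.055)/1.055)^2.4 ≈ 0.102242
  B: 4/255 ≈ 0.015686 ≤ 0.04045 → 0.015686/12.92 ≈ 0.001214
R_lin = 0.097587, G_lin = 0.102242, B_lin = 0.001214
L = 0.2126×R + 0.7152×G + 0.0722×B
L = 0.2126×0.097587 + 0.7152×0.102242 + 0.0722×0.001214
L ≈ 0.093958


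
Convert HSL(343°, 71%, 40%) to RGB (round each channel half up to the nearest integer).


H=343°, S=0.71, L=0.40
C = (1-|2L-1|)×S = (1-|-0.20|)×0.71 = 0.568
H' = H/60 = 343/60 ≈ 5.7167; X = C×(1-|H' mod 2 - 1|) ≈ 0.1609
m = L - C/2 = 0.40 - 0.284 = 0.116
Sector ⌊H'⌋ = 5 → (R',G',B') = (0.568, 0.0, ≈0.1609)
RGB = ((R'+m)×255, (G'+m)×255, (B'+m)×255) = (174.42, 29.58, 70.618)
Round half up → RGB(174, 30, 71)


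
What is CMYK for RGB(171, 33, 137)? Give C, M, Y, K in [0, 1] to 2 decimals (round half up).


R'=171/255≈0.6706, G'=33/255≈0.1294, B'=137/255≈0.5373
K = 1 - max(R',G',B') = 1 - 171/255 = 84/255 = 0.32941… → 0.33
(1-R'-K)/(1-K) simplifies to (max-R)/max with max = 171:
C = (171-171)/171 = 0/171 = 0 → 0.00
M = (171-33)/171 = 138/171 = 0.80701… → 0.81
Y = (171-137)/171 = 34/171 = 0.19883… → 0.20
= CMYK(0.00, 0.81, 0.20, 0.33)


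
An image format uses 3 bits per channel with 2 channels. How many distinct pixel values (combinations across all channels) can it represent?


Total bits = 3 bits/channel × 2 channels = 6 bits
Distinct pixel values = 2^6
= 64 pixel values


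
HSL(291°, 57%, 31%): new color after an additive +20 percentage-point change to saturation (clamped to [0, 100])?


Original S = 57%
Adjustment = +20 percentage points
New S = 57 + (20) = 77
Clamp to [0, 100] → 77
= HSL(291°, 77%, 31%)


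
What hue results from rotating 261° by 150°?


New hue = (H + rotation) mod 360
New hue = (261 + 150) mod 360
= 411 mod 360
= 51°


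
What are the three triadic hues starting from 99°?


Triadic: equally spaced at 120° intervals
H1 = 99°
H2 = (99 + 120) mod 360 = 219°
H3 = (99 + 240) mod 360 = 339°
Triadic = 99°, 219°, 339°


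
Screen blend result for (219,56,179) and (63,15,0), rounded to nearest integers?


Screen: C = 255 - (255-A)×(255-B)/255, rounded to nearest integer
R: 255 - (255-219)×(255-63)/255 = 255 - 6912/255 ≈ 255 - 27.106 = 227.894 → 228
G: 255 - (255-56)×(255-15)/255 = 255 - 47760/255 ≈ 255 - 187.294 = 67.706 → 68
B: 255 - (255-179)×(255-0)/255 = 255 - 19380/255 ≈ 255 - 76.000 = 179.000 → 179
= RGB(228, 68, 179)


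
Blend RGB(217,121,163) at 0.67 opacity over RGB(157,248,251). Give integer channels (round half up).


C = α×F + (1-α)×B, with 1-α = 0.33
R: 0.67×217 + 0.33×157 = 145.39 + 51.81 = 197.20 → 197
G: 0.67×121 + 0.33×248 = 81.07 + 81.84 = 162.91 → 163
B: 0.67×163 + 0.33×251 = 109.21 + 82.83 = 192.04 → 192
= RGB(197, 163, 192)


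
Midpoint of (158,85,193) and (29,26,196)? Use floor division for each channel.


Midpoint: each channel = ⌊(C₁+C₂)/2⌋
R: ⌊(158+29)/2⌋ = 93
G: ⌊(85+26)/2⌋ = 55
B: ⌊(193+196)/2⌋ = 194
= RGB(93, 55, 194)


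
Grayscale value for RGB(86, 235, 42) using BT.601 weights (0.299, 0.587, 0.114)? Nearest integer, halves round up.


Gray = 0.299×R + 0.587×G + 0.114×B
Gray = 0.299×86 + 0.587×235 + 0.114×42
Gray = 25.714 + 137.945 + 4.788
Gray = 168.447 → round half up → 168
Gray = 168


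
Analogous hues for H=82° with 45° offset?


Base hue: 82°
Left analog: (82 - 45) mod 360 = 37°
Right analog: (82 + 45) mod 360 = 127°
Analogous hues = 37° and 127°


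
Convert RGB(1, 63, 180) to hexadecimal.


R = 1 → 01 (hex)
G = 63 → 3F (hex)
B = 180 → B4 (hex)
Hex = #013FB4


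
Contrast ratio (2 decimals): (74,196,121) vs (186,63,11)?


Linearize each sRGB channel c=v/255: c/12.92 if c ≤ 0.04045 else ((c+0.055)/1.055)^2.4
L = 0.2126×R_lin + 0.7152×G_lin + 0.0722×B_lin
Color 1 (74,196,121):
  R=74: 74/255≈0.2902 > 0.04045 → ((0.2902+0.055)/1.055)^2.4 ≈ 0.06848
  G=196: 196/255≈0.7686 > 0.04045 → ((0.7686+0.055)/1.055)^2.4 ≈ 0.55201
  B=121: 121/255≈0.4745 > 0.04045 → ((0.4745+0.055)/1.055)^2.4 ≈ 0.19120
  L1 = 0.2126×0.06848 + 0.7152×0.55201 + 0.0722×0.19120 ≈ 0.42316
Color 2 (186,63,11):
  R=186: 186/255≈0.7294 > 0.04045 → ((0.7294+0.055)/1.055)^2.4 ≈ 0.49102
  G=63: 63/255≈0.2471 > 0.04045 → ((0.2471+0.055)/1.055)^2.4 ≈ 0.04971
  B=11: 11/255≈0.0431 > 0.04045 → ((0.0431+0.055)/1.055)^2.4 ≈ 0.00335
  L2 = 0.2126×0.49102 + 0.7152×0.04971 + 0.0722×0.00335 ≈ 0.14018
Lighter = 0.42316, Darker = 0.14018
Ratio = (L_lighter + 0.05) / (L_darker + 0.05)
Ratio = (0.42316 + 0.05) / (0.14018 + 0.05) = 0.47316 / 0.19018 ≈ 2.4879
Ratio ≈ 2.49:1


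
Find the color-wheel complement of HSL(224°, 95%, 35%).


Complement = opposite side of color wheel = hue + 180°
H' = (224 + 180) mod 360 = 44°
S and L unchanged.
= HSL(44°, 95%, 35%)


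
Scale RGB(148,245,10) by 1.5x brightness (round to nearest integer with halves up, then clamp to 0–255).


Multiply each channel by 1.5, round half up, clamp to [0, 255]
R: 148×1.5 = 222
G: 245×1.5 = 367.5 → round → 368 → clamp → 255
B: 10×1.5 = 15
= RGB(222, 255, 15)


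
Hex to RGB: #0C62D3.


0C → 12 (R)
62 → 98 (G)
D3 → 211 (B)
= RGB(12, 98, 211)


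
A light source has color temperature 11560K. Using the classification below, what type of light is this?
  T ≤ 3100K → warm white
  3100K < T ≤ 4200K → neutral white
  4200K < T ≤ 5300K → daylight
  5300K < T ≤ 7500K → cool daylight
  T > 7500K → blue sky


Temperature: 11560K
11560K > 7500K → blue sky
Classification: blue sky


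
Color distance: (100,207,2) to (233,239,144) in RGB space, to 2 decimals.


d = √[(R₁-R₂)² + (G₁-G₂)² + (B₁-B₂)²]
d = √[(100-233)² + (207-239)² + (2-144)²]
d = √[17689 + 1024 + 20164]
d = √38877
d ≈ 197.17


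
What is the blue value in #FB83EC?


Color: #FB83EC
R = FB = 251
G = 83 = 131
B = EC = 236
Blue = 236


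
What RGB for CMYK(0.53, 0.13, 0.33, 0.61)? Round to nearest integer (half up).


R = 255 × (1-C) × (1-K) = 255 × 0.47 × 0.39 = 46.7415 → 47
G = 255 × (1-M) × (1-K) = 255 × 0.87 × 0.39 = 86.5215 → 87
B = 255 × (1-Y) × (1-K) = 255 × 0.67 × 0.39 = 66.6315 → 67
= RGB(47, 87, 67)


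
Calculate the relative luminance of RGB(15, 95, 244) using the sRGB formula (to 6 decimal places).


Linearize each channel (sRGB transfer function): c = v/255; c_lin = c/12.92 if c ≤ 0.04045, else ((c+0.055)/1.055)^2.4
  R: 15/255 ≈ 0.058824 > 0.04045 → ((0.058824+0.055)/1.055)^2.4 ≈ 0.004777
  G: 95/255 ≈ 0.372549 > 0.04045 → ((0.372549+0.055)/1.055)^2.4 ≈ 0.114435
  B: 244/255 ≈ 0.956863 > 0.04045 → ((0.956863+0.055)/1.055)^2.4 ≈ 0.904661
R_lin = 0.004777, G_lin = 0.114435, B_lin = 0.904661
L = 0.2126×R + 0.7152×G + 0.0722×B
L = 0.2126×0.004777 + 0.7152×0.114435 + 0.0722×0.904661
L ≈ 0.148176
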